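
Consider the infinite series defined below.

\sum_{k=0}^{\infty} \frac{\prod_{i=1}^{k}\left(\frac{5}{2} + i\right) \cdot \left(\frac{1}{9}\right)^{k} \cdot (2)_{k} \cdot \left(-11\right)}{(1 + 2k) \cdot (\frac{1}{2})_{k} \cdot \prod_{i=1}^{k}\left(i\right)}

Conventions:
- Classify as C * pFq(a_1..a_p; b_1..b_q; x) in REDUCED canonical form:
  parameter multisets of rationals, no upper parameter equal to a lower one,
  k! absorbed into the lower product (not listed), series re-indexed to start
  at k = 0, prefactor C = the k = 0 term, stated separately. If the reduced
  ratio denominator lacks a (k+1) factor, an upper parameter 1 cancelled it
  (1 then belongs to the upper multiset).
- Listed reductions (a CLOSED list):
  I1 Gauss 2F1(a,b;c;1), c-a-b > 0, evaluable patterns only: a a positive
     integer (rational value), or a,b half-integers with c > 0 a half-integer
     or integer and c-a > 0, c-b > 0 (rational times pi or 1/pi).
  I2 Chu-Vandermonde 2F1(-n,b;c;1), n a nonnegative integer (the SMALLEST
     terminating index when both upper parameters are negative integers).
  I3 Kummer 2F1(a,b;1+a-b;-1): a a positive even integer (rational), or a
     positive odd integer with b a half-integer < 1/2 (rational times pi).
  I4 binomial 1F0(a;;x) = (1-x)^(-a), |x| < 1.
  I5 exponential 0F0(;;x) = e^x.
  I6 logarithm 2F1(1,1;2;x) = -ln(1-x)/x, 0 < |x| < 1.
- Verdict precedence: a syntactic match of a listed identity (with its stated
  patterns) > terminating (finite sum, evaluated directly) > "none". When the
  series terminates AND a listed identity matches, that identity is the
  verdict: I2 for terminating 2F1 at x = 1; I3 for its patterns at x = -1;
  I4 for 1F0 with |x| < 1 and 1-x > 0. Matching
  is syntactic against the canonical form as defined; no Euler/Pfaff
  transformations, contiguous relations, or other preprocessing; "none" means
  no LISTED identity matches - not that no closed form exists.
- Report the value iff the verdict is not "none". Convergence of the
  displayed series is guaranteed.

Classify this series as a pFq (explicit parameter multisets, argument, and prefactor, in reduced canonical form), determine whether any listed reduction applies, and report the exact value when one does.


x = \frac{1}{9} here; the reduced form reads 2F1, upper {2, \frac{7}{2}}, lower {\frac{3}{2}}, C = -11. Verdict: none. No listed pattern accepts 2F1(2, \frac{7}{2}; \frac{3}{2}; \frac{1}{9}).

First insight: from the first term -11: the product of the first k integers (C = -11) is k!.
Term ratio: r(k) = \frac{1}{9} * (k+2) (k+\frac{7}{2}) / [(k+\frac{3}{2}) (k+1)] ; factor over Q: parameters, x = \frac{1}{9}, and C = -11.


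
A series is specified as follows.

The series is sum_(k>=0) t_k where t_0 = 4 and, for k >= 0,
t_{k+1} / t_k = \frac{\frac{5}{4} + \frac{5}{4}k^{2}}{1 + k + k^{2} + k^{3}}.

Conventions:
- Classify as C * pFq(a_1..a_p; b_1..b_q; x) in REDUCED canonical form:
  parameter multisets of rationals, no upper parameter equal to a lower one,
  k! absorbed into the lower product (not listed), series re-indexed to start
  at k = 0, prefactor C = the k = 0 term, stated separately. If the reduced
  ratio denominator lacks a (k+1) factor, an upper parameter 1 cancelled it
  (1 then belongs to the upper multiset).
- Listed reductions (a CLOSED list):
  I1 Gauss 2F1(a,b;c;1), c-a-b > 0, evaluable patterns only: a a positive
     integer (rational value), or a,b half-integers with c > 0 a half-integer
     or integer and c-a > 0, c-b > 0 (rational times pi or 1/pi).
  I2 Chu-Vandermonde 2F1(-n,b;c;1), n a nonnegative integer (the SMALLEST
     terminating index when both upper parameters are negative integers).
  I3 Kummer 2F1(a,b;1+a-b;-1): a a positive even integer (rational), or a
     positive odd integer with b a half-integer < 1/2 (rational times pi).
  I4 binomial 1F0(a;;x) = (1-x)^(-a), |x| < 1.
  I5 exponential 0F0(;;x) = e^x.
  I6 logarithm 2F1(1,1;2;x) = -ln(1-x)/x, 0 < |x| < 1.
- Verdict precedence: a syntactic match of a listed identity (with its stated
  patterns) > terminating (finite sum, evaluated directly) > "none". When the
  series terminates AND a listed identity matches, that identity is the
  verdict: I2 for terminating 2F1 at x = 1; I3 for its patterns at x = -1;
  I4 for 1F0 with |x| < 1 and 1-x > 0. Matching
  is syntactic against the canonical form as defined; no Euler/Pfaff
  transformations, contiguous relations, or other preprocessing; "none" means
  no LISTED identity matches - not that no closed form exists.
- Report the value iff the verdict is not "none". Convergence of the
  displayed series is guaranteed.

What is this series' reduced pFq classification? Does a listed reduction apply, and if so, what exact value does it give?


At argument \frac{5}{4}: a 0F0 with upper {-}, lower {-}, scaled by C = 4. Verdict: exponential (I5) fires (the 0F0 exponential series at x = \frac{5}{4}). Exact value: 4 \cdot e^{\frac{5}{4}}.

Key step: x = \frac{5}{4} and the expanded ratio factors over Q; C = 4, roots give parameters.
Step ratio: r(k) = \frac{5}{4} * 1 / [(k+1)] ; factor over Q: parameters, x = \frac{5}{4}, and C = 4.


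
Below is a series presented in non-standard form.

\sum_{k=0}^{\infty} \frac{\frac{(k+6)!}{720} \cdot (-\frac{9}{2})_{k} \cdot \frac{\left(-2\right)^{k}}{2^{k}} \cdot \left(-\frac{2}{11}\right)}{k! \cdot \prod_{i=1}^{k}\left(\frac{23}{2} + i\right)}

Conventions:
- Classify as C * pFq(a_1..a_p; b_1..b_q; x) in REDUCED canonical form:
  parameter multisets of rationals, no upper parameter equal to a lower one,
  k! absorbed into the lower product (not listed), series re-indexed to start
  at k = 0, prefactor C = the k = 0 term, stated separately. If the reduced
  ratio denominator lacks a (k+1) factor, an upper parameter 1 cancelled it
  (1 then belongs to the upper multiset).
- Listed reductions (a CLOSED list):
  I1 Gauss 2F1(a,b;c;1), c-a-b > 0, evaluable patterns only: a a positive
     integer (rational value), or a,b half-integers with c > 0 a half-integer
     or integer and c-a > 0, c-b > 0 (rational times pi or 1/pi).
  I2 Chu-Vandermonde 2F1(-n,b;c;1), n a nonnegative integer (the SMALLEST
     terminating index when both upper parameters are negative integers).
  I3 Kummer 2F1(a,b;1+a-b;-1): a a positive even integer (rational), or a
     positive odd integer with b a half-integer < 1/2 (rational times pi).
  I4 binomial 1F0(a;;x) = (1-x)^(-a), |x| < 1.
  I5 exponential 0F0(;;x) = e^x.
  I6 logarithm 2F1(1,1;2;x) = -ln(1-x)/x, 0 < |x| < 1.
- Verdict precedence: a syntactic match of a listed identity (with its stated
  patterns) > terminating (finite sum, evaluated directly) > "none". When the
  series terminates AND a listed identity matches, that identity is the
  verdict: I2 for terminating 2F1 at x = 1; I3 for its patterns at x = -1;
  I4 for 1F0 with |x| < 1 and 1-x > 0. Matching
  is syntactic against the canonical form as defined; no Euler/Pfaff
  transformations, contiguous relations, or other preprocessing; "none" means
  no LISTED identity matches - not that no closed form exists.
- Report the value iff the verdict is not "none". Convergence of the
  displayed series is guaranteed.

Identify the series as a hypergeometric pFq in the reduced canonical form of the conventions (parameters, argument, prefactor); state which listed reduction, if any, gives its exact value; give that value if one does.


Structural cue: with t_0 = -\frac{2}{11}, the lower running product (C = -2/11, x = -1) is a rising factorial.
Adjacent-term ratio: r(k) = -1 * (k-\frac{9}{2}) (k+7) / [(k+\frac{25}{2}) (k+1)] - rational; roots negated = parameters, x = -1, C = -\frac{2}{11}.

With C = -\frac{2}{11}: the canonical form is 2F1(-\frac{9}{2}, 7; \frac{25}{2}; -1). Verdict: Kummer's theorem (I3) applies (x = -1; c = \frac{25}{2} equals 1+a-b for upper {-\frac{9}{2}, 7}: listed pattern). Its exact value is \left(-\frac{30421755}{67108864}\right) \cdot \pi.


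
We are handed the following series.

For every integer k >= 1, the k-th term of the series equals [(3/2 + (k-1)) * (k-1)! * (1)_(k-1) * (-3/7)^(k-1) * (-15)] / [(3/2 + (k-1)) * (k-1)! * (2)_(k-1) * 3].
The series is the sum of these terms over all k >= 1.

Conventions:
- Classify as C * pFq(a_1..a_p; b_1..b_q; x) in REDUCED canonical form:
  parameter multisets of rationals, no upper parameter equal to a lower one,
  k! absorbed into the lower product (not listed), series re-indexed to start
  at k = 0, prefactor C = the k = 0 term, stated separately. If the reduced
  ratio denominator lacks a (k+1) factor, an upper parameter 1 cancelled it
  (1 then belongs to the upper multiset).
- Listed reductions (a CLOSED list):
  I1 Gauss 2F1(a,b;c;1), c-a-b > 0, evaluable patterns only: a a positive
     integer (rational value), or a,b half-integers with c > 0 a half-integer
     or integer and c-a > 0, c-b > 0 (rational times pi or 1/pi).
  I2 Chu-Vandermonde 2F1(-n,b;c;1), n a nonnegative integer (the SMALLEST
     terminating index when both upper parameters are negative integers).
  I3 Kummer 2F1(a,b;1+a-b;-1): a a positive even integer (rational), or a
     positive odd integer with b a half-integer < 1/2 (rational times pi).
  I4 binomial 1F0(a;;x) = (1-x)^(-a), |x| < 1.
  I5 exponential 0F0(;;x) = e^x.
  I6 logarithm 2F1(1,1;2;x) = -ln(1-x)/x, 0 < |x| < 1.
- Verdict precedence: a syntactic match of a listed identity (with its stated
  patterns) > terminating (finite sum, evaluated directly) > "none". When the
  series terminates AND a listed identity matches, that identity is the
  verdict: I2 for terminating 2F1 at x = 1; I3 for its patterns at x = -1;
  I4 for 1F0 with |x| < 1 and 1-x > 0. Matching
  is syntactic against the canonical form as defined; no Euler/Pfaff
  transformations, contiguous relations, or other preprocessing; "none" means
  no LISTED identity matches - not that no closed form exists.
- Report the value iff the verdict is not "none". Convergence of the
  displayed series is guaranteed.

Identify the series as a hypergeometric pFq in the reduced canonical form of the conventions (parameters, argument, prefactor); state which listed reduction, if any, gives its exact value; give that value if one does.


With C = -5: the canonical form is 2F1(1, 1; 2; -3/7). Verdict: the I6 logarithm reduction applies (the logarithm: parameters (1,1;2), x = -3/7). Exact value: (-35/3) * ln(10/7).

Key observation: t_0 = -5 here, and the factorial ratio (prefactor -5) (k+a-1)!/(a-1)! is a rising factorial (a)_k.
Adjacent-term ratio: r(k) = (-3/7) * (k+1) (k+1) / [(k+2) (k+1)] ; factor over Q: parameters, x = (-3/7), and C = -5.


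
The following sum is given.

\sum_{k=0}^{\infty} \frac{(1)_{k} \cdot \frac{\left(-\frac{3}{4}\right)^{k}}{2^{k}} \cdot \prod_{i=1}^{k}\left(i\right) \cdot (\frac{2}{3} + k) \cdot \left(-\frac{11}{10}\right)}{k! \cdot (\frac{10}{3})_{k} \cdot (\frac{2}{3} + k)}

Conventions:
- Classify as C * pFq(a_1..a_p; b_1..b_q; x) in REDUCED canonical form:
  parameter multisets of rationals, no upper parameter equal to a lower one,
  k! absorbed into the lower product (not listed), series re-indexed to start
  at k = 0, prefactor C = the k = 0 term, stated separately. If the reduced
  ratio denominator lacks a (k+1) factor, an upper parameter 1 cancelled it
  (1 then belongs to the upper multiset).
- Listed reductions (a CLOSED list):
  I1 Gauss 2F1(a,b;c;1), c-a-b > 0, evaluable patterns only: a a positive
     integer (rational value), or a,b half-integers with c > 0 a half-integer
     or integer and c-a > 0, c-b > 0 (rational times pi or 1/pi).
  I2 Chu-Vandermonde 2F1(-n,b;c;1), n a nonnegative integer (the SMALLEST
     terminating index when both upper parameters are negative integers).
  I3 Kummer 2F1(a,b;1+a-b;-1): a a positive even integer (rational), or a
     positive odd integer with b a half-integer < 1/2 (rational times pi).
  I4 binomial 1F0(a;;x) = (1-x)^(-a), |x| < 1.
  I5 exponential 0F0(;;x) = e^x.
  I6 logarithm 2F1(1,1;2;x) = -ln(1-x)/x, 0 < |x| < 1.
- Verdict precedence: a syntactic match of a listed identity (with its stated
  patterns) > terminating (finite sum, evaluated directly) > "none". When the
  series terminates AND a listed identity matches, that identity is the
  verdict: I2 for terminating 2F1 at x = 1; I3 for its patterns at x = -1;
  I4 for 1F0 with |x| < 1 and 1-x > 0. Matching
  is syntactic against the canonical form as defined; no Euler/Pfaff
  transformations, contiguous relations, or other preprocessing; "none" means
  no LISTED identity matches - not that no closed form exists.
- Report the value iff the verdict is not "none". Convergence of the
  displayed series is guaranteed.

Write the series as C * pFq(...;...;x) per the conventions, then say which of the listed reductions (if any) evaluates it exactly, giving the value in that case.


Key observation: x = -\frac{3}{8} and the running product (C = -11/10, x = -3/8) telescopes to a rising factorial.
Adjacent-term ratio: r(k) = -\frac{3}{8} * (k+1) (k+1) / [(k+\frac{10}{3}) (k+1)] - poly over poly, x = -\frac{3}{8} from leading terms; C = -\frac{11}{10} at k = 0.

At argument -\frac{3}{8}: a 2F1 with upper {1, 1}, lower {\frac{10}{3}}, scaled by C = -\frac{11}{10}. Verdict: none (x = -\frac{3}{8}): each listed identity misses the multisets {1, 1} ; {\frac{10}{3}}.


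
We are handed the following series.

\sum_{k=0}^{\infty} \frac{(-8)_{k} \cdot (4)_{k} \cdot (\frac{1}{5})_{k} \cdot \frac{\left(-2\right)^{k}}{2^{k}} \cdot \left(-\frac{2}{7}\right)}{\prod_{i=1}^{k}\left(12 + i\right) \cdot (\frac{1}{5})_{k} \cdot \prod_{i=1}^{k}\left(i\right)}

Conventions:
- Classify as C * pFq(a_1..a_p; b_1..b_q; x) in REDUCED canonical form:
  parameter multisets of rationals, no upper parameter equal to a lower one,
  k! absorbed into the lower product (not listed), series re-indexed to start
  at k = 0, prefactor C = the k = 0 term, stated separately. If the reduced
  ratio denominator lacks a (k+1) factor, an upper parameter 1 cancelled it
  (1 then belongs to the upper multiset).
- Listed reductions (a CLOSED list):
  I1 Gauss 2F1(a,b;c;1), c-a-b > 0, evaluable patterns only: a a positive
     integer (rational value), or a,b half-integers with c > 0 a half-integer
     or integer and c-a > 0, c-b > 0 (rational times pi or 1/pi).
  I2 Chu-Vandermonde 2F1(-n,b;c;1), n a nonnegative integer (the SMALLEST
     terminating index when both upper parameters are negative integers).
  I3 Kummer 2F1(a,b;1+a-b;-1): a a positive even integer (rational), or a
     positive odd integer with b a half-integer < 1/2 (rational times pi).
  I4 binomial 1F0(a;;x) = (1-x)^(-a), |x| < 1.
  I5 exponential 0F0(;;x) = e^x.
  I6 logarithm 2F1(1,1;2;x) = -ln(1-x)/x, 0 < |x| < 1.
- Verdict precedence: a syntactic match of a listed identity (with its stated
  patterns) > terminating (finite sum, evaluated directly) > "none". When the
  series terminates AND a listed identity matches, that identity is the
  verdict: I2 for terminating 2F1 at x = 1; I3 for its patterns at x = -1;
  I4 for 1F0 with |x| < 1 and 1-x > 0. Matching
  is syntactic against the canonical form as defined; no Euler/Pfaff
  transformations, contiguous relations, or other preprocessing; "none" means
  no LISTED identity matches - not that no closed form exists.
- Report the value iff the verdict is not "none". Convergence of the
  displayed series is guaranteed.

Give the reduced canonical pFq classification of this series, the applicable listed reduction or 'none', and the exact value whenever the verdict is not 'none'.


Prefactor -\frac{2}{7}, argument -1: 2F1 with upper {-8, 4} over lower {13}. Verdict: Kummer's theorem (I3) matches (x = -1; c = 13 equals 1+a-b for upper {-8, 4}: listed pattern). Hence: -\frac{22}{7}.

Structural cue: x = -1 and the lower running product (C = -2/7) is a rising factorial.
Ratio: r(k) = -1 * (k-8) (k+4) / [(k+13) (k+1)] - rational in k, leading ratio -1; with t_0 = -\frac{2}{7}, classification follows.


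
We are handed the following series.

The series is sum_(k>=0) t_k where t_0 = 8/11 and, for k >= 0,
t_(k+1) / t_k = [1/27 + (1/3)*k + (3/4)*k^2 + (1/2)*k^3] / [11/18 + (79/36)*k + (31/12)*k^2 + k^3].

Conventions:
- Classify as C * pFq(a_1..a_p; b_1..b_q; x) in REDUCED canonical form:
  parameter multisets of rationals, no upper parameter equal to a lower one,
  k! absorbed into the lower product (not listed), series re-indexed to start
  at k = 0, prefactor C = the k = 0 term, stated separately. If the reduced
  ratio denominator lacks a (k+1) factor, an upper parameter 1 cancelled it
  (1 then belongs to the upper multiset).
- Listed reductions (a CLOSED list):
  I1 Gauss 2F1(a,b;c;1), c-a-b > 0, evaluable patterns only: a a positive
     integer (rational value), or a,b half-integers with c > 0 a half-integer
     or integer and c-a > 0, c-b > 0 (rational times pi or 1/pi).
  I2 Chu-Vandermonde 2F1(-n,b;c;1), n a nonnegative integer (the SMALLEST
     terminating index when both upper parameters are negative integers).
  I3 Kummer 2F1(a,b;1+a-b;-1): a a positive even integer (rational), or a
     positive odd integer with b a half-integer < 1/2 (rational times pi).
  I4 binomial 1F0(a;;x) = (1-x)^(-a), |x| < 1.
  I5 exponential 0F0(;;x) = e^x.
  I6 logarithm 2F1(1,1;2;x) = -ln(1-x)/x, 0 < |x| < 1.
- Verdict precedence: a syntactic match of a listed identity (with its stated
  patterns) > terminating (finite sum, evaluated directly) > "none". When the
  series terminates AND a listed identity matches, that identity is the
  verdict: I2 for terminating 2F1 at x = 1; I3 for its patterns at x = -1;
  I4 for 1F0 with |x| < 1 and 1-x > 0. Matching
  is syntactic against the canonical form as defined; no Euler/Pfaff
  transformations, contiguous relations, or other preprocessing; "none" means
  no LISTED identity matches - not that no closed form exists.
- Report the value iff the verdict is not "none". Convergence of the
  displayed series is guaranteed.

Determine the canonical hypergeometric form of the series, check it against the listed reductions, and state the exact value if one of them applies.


Key step: t_0 being 8/11, roots of the ratio polynomials (C = 8/11, x = 1/2) are the negated parameters.
Adjacent-term ratio: r(k) = (1/2) * (k+1/6) (k+2/3) / [(k+11/12) (k+1)] - rational in k, leading ratio (1/2); with t_0 = 8/11, classification follows.

At argument 1/2: a 2F1 with upper {1/6, 2/3}, lower {11/12}, scaled by C = 8/11. Verdict: none here - no I1-I6 shape fits x = 1/2 with lower {11/12}.


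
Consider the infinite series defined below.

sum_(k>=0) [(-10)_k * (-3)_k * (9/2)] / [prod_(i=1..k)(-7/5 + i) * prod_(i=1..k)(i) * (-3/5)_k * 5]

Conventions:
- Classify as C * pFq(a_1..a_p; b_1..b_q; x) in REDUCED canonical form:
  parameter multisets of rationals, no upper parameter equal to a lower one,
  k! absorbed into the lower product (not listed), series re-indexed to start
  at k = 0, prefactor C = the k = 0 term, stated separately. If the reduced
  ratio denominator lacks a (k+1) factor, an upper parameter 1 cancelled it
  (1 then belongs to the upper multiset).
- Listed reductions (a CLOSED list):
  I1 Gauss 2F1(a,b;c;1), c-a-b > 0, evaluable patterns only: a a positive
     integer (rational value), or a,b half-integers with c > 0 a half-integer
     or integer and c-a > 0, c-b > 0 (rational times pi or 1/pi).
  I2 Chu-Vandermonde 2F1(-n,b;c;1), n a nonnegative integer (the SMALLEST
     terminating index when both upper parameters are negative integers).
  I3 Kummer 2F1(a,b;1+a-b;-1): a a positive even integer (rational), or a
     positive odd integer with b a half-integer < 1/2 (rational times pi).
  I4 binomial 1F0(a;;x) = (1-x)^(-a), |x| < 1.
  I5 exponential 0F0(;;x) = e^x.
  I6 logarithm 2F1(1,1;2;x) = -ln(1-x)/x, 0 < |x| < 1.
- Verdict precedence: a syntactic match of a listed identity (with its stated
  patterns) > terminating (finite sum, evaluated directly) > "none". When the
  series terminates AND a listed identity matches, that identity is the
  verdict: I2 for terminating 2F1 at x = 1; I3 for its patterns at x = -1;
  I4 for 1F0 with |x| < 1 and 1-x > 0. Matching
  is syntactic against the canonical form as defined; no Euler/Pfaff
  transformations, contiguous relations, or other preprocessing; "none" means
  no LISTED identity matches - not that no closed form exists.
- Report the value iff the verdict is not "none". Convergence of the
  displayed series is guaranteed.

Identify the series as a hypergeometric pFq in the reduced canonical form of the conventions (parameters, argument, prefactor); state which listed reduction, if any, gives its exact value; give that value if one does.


Structural cue: t_0 being 9/10, the constant factors (prefactor 9/10) combine into one prefactor.
Term ratio: r(k) = 1 * (k-10) (k-3) / [(k-3/5) (k-2/5) (k+1)] - poly over poly, x = 1 from leading terms; C = 9/10 at k = 0.

At argument 1: a 2F2 with upper {-10, -3}, lower {-3/5, -2/5}, scaled by C = 9/10. Verdict: terminating - the sum ends at index 3 because -3 is a negative integer; exact evaluation follows. Its exact value is 654813/70.


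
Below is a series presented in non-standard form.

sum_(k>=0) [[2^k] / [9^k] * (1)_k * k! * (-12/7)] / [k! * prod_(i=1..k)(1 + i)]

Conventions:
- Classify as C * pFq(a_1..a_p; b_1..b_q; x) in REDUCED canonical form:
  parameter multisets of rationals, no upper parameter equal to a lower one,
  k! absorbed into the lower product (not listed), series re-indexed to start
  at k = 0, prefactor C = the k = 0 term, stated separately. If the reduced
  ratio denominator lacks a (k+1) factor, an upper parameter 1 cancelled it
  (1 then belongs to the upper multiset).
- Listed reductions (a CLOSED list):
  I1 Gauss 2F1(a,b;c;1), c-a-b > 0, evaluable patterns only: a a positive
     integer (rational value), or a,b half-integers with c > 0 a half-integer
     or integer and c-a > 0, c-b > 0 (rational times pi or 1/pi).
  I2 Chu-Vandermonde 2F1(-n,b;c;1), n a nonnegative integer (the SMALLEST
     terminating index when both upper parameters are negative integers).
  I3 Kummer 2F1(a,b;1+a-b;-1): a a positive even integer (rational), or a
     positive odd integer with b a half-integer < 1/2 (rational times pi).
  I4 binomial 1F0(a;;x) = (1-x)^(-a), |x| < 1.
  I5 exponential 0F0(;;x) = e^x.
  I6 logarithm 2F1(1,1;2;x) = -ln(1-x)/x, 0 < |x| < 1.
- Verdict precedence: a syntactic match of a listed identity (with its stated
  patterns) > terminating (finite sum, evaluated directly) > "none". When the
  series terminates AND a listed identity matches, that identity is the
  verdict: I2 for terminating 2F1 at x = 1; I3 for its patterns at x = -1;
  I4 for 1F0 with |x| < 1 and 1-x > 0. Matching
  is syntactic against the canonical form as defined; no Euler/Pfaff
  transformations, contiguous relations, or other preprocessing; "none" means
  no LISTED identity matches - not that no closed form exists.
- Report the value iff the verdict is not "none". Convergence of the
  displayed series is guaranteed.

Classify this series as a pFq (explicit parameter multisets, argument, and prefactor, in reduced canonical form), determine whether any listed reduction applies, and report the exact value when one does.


Classification (C = -12/7): 2F1 with upper {1, 1}, lower {2}, argument x = 2/9. Verdict (x = 2/9): the logarithmic series (I6) applies (the logarithm: parameters (1,1;2), x = 2/9). Value: (54/7) * ln(7/9).

First insight: with t_0 = -12/7, the two geometric factors (C = -12/7, x = 2/9) combine into one argument.
Consecutive-term ratio: r(k) = (2/9) * (k+1) (k+1) / [(k+2) (k+1)] - rational in k. x = (2/9); t_0 = -12/7; negate the roots.


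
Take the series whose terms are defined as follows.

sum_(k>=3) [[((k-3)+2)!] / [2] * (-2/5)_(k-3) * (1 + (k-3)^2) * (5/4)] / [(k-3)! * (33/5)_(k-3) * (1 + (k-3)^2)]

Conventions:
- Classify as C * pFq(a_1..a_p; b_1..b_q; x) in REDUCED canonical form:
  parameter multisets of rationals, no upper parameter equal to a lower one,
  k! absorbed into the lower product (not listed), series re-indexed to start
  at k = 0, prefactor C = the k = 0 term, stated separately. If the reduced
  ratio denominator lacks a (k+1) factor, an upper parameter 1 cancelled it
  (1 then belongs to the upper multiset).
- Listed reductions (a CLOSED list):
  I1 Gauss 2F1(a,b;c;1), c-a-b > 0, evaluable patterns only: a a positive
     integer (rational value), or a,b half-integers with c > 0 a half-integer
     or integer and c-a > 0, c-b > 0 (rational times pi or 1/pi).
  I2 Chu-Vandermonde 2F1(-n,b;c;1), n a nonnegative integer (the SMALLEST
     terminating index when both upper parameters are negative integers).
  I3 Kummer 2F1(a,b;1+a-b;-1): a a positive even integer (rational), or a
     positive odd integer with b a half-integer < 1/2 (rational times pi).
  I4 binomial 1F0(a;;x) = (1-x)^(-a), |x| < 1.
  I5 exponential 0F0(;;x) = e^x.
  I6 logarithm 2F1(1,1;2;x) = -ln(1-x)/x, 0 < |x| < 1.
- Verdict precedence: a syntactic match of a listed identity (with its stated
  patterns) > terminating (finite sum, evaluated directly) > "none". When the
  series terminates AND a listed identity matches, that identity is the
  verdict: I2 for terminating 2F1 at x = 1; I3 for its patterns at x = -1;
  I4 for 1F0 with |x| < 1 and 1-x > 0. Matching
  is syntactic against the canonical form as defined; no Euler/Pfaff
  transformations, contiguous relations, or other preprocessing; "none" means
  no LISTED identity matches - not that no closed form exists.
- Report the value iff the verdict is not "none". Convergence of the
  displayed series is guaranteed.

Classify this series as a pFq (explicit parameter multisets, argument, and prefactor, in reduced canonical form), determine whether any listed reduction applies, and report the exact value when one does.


This is 5/4 * 2F1(-2/5, 3; 33/5; 1) in reduced canonical form. Verdict (x = 1): Gauss's theorem (I1) applies (x = 1: the Gamma ratio telescopes since c-a-b = 4 > 0 and a = 3 in Z>0). Value: 483/500.

First insight: t_0 = 5/4 here, and the factor k^2 + 1 cancels (top and bottom), leaving C = 5/4.
Adjacent-term ratio: r(k) = 1 * (k-2/5) (k+3) / [(k+33/5) (k+1)] - rational in k. x = 1; t_0 = 5/4; negate the roots.


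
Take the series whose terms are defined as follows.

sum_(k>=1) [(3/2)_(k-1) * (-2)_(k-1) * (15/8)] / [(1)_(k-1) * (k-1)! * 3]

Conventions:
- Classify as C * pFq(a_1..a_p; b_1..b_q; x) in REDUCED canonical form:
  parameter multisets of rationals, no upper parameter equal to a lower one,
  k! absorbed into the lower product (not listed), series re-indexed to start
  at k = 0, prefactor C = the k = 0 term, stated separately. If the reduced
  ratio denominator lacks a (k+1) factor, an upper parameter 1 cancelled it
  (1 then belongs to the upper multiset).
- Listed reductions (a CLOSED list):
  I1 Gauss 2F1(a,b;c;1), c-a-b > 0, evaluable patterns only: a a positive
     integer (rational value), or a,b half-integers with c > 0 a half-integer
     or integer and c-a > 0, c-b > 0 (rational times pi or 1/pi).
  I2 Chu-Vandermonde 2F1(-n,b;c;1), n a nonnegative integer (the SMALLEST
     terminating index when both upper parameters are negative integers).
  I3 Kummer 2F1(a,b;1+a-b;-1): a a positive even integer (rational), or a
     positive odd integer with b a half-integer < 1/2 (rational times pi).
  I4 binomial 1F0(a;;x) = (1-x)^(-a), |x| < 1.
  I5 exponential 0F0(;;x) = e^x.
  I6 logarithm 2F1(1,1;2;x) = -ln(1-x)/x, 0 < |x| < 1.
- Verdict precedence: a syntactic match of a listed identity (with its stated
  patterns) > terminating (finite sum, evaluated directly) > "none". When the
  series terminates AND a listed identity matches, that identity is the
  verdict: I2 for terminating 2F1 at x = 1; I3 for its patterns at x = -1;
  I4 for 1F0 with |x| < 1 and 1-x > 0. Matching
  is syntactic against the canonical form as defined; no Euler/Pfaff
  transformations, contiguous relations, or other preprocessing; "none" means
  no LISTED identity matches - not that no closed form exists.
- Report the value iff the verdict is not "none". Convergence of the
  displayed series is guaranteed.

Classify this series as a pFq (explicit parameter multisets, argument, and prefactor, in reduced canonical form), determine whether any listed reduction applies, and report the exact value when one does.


Classification (C = 5/8): 2F1 with upper {-2, 3/2}, lower {1}, argument x = 1. Verdict: Vandermonde's identity (I2) applies (terminating 2F1 at x = 1 with n = 2, b = 3/2, c = 1). Sum: -5/64.

The tell: t_0 being 5/8, the constant factors (C = 5/8) combine into one prefactor.
Adjacent-term ratio: r(k) = 1 * (k-2) (k+3/2) / [(k+1) (k+1)] - rational; roots negated = parameters, x = 1, C = 5/8.


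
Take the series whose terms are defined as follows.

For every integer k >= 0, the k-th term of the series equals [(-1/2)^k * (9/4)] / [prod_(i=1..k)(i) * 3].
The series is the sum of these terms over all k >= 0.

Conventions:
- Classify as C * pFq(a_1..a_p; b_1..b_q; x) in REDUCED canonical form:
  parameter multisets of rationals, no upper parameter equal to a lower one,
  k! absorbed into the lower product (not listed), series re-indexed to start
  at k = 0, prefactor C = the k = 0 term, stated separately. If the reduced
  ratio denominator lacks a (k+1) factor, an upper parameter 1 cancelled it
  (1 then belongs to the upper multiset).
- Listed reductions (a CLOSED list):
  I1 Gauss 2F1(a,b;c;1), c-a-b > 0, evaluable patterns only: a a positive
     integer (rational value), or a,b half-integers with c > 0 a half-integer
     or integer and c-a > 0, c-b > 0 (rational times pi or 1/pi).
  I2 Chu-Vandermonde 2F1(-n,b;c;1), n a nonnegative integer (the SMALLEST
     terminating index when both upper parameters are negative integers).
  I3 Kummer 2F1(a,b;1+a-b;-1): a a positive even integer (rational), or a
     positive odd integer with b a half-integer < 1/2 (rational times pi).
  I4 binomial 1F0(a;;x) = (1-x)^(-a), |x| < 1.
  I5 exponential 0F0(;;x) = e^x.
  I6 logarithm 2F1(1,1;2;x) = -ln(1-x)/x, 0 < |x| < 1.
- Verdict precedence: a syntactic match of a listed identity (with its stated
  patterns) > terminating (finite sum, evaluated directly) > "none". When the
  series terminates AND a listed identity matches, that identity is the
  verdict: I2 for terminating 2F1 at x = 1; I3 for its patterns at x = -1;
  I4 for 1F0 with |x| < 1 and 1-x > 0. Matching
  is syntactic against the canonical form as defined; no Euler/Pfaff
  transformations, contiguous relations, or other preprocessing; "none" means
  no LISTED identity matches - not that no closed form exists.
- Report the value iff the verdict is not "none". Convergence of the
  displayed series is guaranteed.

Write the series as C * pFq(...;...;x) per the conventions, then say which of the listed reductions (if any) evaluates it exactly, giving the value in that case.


With C = 3/4: the canonical form is 0F0(-; -; -1/2). Verdict at x = -1/2: exponential (I5) matches (the 0F0 exponential series at x = -1/2). Hence: (3/4) * e^(-1/2).

The tell: x = (-1/2) and the product of the first k integers (prefactor 3/4) is k!.
Consecutive-term ratio: r(k) = (-1/2) * 1 / [(k+1)] - rational; roots negated = parameters, x = (-1/2), C = 3/4.


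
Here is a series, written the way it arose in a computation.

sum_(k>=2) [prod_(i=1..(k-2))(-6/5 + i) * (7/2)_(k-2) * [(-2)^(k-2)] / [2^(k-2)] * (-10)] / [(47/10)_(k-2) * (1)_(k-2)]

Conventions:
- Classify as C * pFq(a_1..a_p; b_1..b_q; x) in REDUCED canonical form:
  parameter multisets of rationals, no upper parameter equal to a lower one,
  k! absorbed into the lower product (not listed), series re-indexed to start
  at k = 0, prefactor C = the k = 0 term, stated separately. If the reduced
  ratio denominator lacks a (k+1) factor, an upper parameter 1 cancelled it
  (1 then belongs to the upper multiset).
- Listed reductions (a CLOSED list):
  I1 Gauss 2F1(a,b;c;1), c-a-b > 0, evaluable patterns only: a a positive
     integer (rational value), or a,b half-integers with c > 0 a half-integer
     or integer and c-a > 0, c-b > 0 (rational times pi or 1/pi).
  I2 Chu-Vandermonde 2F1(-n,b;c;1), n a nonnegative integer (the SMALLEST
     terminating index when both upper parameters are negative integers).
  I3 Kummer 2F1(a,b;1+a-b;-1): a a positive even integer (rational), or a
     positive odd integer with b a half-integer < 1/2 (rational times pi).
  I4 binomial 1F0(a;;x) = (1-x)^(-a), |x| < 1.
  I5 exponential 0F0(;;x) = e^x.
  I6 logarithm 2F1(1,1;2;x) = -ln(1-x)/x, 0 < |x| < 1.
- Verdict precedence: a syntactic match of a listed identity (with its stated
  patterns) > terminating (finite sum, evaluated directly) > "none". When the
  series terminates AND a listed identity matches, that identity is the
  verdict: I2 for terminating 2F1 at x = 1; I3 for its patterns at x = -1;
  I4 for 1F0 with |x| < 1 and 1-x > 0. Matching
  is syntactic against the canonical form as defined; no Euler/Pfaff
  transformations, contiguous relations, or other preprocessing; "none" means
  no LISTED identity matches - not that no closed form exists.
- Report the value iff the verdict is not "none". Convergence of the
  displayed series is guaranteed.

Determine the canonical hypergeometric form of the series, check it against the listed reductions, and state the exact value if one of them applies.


The tell: from the first term -10: the two k-th powers (C = -10) combine into one argument.
Term ratio: r(k) = (-1) * (k-1/5) (k+7/2) / [(k+47/10) (k+1)] - rational; roots negated = parameters, x = (-1), C = -10.

The series (x = -1) is 2F1: upper {-1/5, 7/2}, lower {47/10}, prefactor -10. Verdict: none. No listed pattern accepts 2F1(-1/5, 7/2; 47/10; -1).


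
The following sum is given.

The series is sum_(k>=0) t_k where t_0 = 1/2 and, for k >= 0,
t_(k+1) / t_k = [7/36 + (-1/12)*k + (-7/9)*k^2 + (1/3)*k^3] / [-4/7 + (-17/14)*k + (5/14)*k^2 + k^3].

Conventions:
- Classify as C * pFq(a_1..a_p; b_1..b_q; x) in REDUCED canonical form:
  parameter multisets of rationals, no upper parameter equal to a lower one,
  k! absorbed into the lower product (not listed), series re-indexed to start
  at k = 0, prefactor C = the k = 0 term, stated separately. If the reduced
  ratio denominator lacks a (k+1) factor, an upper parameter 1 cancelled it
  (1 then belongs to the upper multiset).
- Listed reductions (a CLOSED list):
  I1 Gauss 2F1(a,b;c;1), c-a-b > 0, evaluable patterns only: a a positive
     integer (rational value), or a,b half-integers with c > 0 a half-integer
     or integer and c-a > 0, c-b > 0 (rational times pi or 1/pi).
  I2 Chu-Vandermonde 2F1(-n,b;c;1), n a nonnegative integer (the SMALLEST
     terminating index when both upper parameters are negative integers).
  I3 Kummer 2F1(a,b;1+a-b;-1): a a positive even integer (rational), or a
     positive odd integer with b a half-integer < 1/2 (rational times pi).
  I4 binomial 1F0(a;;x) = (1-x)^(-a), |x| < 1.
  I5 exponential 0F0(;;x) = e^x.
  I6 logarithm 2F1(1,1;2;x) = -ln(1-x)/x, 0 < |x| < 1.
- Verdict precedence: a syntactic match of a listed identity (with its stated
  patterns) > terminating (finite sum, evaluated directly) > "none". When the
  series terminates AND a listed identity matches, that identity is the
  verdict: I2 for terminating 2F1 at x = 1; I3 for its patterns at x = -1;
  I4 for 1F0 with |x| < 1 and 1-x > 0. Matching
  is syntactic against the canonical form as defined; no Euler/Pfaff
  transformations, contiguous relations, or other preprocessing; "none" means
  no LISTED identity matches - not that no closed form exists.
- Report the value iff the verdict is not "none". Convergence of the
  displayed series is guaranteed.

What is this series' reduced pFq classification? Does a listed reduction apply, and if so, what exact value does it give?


Structural cue: t_0 = 1/2 here, and factor the ratio over Q (C = 1/2): negated roots = parameters.
Step ratio: r(k) = (1/3) * (k-7/3) (k-1/2) / [(k-8/7) (k+1)] ; factor over Q: parameters, x = (1/3), and C = 1/2.

Canonical form: C = 1/2 times 2F1 with upper {-7/3, -1/2}, lower {-8/7}, x = 1/3. Verdict: none. A 2F1 with upper {-7/3, -1/2} fits none of I1-I6 at x = 1/3; the sum runs forever.


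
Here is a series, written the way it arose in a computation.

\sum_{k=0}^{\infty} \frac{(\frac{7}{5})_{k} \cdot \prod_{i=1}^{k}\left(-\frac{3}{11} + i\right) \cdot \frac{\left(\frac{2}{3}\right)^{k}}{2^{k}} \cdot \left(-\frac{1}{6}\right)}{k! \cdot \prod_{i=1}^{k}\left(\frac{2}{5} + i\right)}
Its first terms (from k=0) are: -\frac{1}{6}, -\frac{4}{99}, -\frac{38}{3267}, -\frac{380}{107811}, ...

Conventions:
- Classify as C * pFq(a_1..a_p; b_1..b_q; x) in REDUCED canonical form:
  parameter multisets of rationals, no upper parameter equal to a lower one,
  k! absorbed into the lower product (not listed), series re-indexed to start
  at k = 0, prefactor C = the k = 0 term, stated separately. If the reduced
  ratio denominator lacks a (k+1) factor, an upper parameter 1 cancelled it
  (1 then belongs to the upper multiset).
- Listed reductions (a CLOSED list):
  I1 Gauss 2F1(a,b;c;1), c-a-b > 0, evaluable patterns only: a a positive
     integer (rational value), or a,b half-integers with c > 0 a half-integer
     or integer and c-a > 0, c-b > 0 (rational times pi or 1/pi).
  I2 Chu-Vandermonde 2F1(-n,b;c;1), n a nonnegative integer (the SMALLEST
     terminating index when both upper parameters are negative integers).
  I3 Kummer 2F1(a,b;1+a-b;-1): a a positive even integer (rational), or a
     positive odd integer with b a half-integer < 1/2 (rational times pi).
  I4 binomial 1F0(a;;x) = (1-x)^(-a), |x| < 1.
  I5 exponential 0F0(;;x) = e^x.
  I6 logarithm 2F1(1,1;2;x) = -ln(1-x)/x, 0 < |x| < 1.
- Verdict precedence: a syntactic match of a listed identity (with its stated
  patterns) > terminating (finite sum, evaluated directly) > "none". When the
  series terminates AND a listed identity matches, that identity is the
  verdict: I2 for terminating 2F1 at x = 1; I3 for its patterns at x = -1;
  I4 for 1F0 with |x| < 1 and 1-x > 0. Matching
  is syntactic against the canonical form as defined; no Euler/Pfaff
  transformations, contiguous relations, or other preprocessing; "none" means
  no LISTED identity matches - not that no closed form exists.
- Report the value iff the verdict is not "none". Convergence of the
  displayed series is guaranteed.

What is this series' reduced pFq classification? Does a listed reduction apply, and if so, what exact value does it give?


Classification (C = -\frac{1}{6}): 1F0 with upper {\frac{8}{11}}, lower {-}, argument x = \frac{1}{3}. Verdict: this is the I4 binomial reduction (the 1F0 binomial series: exponent -8/11, x = \frac{1}{3}). Sum: \left(-\frac{1}{6}\right) \cdot \left(\frac{2}{3}\right)^{-\frac{8}{11}}.

Key observation: with t_0 = -\frac{1}{6}, the two k-th powers (prefactor -1/6) combine into one argument.
Consecutive-term ratio: r(k) = \frac{1}{3} * (k+\frac{8}{11}) / [(k+1)] - rational in k, leading ratio \frac{1}{3}; with t_0 = -\frac{1}{6}, classification follows.


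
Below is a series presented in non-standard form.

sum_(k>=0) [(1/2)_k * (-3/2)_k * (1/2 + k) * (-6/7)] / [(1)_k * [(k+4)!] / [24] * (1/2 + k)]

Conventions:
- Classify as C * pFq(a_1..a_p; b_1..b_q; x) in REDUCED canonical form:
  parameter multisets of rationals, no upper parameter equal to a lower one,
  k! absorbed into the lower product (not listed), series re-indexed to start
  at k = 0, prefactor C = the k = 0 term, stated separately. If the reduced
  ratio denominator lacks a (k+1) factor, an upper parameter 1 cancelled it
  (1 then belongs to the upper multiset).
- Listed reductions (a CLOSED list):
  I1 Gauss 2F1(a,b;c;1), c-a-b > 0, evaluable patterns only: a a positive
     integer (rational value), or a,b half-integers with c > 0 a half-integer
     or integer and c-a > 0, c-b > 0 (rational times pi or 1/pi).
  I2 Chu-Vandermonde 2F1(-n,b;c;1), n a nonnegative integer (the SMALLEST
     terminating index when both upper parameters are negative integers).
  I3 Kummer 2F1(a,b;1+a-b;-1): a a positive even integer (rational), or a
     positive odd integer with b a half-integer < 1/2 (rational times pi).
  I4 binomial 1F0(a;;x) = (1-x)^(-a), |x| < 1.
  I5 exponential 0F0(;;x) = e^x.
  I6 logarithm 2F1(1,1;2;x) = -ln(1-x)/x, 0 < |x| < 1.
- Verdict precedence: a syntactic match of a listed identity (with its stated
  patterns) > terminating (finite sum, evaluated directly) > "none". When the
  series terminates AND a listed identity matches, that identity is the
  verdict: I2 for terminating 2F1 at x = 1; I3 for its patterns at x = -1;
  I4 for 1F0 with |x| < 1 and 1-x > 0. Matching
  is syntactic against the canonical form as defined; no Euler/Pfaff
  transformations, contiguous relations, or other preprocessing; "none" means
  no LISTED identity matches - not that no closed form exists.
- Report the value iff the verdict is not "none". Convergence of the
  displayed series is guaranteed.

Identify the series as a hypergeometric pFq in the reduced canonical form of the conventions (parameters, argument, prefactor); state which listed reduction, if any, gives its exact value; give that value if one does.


At argument 1: a 2F1 with upper {-3/2, 1/2}, lower {5}, scaled by C = -6/7. Verdict (x = 1): Gauss (I1, half-integer pattern) applies (x = 1; upper {-3/2, 1/2} half-integers, c = 5 in the evaluable pattern). Sum: (-131072/56595) / pi.

Key step: t_0 being -6/7, the factor k + 1/2 cancels (top and bottom), leaving prefactor -6/7.
Step ratio: r(k) = 1 * (k-3/2) (k+1/2) / [(k+5) (k+1)] - rational in k, leading ratio 1; with t_0 = -6/7, classification follows.
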